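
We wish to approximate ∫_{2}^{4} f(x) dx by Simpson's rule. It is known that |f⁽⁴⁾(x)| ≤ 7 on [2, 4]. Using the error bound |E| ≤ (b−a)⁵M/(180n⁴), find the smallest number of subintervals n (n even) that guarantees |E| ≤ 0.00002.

Need 224/(180n⁴) ≤ 0.00002.
n⁴ ≥ 224/(180·0.00002) = 62222.2 ⇒ n ≥ 15.7938, so the smallest even n is 16. (n must be even for Simpson's rule.)

16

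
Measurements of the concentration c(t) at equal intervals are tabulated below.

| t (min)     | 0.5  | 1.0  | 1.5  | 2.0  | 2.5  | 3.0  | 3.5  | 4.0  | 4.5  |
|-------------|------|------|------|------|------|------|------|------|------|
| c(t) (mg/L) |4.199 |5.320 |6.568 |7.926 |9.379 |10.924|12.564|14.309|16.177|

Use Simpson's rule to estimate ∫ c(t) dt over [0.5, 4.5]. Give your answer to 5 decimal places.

h = 0.5, n = 8.
(h/3)·[y₀ + 4y₁ + 2y₂ + 4y₃ + 2y₄ + 4y₅ + 2y₆ + 4y₇ + y₈] = 0.166667·(231.314) = 38.55233.

38.55233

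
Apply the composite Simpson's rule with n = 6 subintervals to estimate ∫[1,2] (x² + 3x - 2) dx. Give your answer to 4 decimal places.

4.8333

h = (2 − 1)/6 = 0.166667.
Nodes x₀,…,x₆ = 1, 1.166667, 1.333333, 1.5, 1.666667, 1.833333, 2.
f(x) = x² + 3x - 2: f₀=2, f₁=2.861111, f₂=3.777778, f₃=4.75, f₄=5.777778, f₅=6.861111, f₆=8.
(h/3)·[f₀ + 4f₁ + 2f₂ + 4f₃ + 2f₄ + 4f₅ + f₆] = 0.055556·(87) = 4.8333.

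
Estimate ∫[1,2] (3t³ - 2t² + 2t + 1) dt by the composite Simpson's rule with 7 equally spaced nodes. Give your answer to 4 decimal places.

10.5833

h = (2 − 1)/6 = 0.166667.
Nodes t₀,…,t₆ = 1, 1.166667, 1.333333, 1.5, 1.666667, 1.833333, 2.
f(t) = 3t³ - 2t² + 2t + 1: f₀=4, f₁=5.375, f₂=7.222222, f₃=9.625, f₄=12.666667, f₅=16.430556, f₆=21.
(h/3)·[f₀ + 4f₁ + 2f₂ + 4f₃ + 2f₄ + 4f₅ + f₆] = 0.055556·(190.5) = 10.5833.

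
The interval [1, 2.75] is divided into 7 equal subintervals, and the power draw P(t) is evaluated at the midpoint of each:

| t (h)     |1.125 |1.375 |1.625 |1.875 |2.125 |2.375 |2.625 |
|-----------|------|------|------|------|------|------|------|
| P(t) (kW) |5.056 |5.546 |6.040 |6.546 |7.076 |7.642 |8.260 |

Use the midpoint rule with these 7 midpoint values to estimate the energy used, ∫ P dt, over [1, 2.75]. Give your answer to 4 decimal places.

h = 0.25, n = 7.
h·[y(m₁) + y(m₂) + y(m₃) + y(m₄) + y(m₅) + y(m₆) + y(m₇)] = 0.25·(46.166) = 11.5415.

11.5415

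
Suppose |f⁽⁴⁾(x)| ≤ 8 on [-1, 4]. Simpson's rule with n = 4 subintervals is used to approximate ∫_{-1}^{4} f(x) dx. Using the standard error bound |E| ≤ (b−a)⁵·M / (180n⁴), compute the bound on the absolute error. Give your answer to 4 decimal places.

|E| ≤ (5)⁵·8 / (180·4⁴) = 25000/46080 = 0.5425.

0.5425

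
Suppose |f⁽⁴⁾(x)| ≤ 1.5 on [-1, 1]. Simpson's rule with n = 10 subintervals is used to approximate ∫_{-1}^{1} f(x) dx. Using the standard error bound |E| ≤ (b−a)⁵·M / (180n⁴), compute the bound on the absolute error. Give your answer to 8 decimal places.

0.00002667

|E| ≤ (2)⁵·1.5 / (180·10⁴) = 48/1800000 = 0.00002667.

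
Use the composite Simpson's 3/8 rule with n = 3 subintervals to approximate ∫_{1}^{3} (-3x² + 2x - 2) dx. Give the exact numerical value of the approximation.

-22

h = (3 − 1)/3 = 0.666667.
Nodes x₀,…,x₃ = 1, 1.666667, 2.333333, 3.
f(x) = -3x² + 2x - 2: f₀=-3, f₁=-7, f₂=-13.666667, f₃=-23.
(3h/8)·[f₀ + 3f₁ + 3f₂ + f₃] = 0.25·(-88) = -22.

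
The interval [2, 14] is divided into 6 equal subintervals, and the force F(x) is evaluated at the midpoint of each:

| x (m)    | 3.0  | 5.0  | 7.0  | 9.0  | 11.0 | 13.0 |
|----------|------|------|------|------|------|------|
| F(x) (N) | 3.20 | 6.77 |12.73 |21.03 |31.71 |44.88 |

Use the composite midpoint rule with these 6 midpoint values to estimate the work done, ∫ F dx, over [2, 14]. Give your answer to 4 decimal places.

240.6400

h = 2, n = 6.
h·[y(m₁) + y(m₂) + y(m₃) + y(m₄) + y(m₅) + y(m₆)] = 2·(120.32) = 240.6400.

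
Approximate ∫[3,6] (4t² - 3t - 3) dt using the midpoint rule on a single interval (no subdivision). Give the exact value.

M = (b−a)·f(4.5) = 3·(64.5) = 193.5.

193.5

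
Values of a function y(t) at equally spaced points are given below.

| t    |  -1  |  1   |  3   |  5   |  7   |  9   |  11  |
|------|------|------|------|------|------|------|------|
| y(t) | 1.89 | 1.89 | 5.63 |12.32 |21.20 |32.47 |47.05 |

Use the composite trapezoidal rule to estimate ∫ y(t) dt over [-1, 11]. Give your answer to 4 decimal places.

195.9600

h = 2, n = 6.
(h/2)·[y₀ + 2y₁ + 2y₂ + 2y₃ + 2y₄ + 2y₅ + y₆] = 1·(195.96) = 195.9600.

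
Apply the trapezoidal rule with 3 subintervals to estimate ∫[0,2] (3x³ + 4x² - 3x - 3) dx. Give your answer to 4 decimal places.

12.5926

h = (2 − 0)/3 = 0.666667.
Nodes x₀,…,x₃ = 0, 0.666667, 1.333333, 2.
f(x) = 3x³ + 4x² - 3x - 3: f₀=-3, f₁=-2.333333, f₂=7.222222, f₃=31.
(h/2)·[f₀ + 2f₁ + 2f₂ + f₃] = 0.333333·(37.777778) = 12.5926.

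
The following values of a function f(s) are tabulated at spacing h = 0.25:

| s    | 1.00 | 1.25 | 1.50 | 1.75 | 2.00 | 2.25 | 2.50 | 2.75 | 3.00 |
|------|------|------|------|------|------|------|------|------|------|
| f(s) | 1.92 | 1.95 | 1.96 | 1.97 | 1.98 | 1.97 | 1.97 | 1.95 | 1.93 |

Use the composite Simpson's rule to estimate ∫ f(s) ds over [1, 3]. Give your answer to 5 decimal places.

h = 0.25, n = 8.
(h/3)·[y₀ + 4y₁ + 2y₂ + 4y₃ + 2y₄ + 4y₅ + 2y₆ + 4y₇ + y₈] = 0.083333·(47.03) = 3.91917.

3.91917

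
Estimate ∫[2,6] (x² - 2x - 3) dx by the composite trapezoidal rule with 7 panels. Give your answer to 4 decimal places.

25.5510

h = (6 − 2)/7 = 0.571429.
Nodes x₀,…,x₇ = 2, 2.571429, 3.142857, 3.714286, 4.285714, 4.857143, 5.428571, 6.
f(x) = x² - 2x - 3: f₀=-3, f₁=-1.530612, f₂=0.591837, f₃=3.367347, f₄=6.795918, f₅=10.877551, f₆=15.612245, f₇=21.
(h/2)·[f₀ + 2f₁ + 2f₂ + 2f₃ + 2f₄ + 2f₅ + 2f₆ + f₇] = 0.285714·(89.428571) = 25.5510.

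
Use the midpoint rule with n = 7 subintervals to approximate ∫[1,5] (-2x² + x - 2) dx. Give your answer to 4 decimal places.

-78.4490

h = (5 − 1)/7 = 0.571429.
Midpoints m₁,…,m₇ = 1.285714, 1.857143, 2.428571, 3, 3.571429, 4.142857, 4.714286.
f(m₁)=-4.020408, f(m₂)=-7.040816, f(m₃)=-11.367347, f(m₄)=-17, f(m₅)=-23.938776, f(m₆)=-32.183673, f(m₇)=-41.734694.
h·[f(m₁) + f(m₂) + f(m₃) + f(m₄) + f(m₅) + f(m₆) + f(m₇)] = 0.571429·(-137.285714) = -78.4490.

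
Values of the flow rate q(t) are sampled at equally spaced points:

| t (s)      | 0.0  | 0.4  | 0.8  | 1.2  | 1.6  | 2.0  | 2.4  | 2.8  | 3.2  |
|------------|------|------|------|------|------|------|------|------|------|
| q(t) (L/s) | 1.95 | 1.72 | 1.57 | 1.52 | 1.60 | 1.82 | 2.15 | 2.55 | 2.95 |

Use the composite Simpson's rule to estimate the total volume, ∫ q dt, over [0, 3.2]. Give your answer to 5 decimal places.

6.13067

h = 0.4, n = 8.
(h/3)·[y₀ + 4y₁ + 2y₂ + 4y₃ + 2y₄ + 4y₅ + 2y₆ + 4y₇ + y₈] = 0.133333·(45.98) = 6.13067.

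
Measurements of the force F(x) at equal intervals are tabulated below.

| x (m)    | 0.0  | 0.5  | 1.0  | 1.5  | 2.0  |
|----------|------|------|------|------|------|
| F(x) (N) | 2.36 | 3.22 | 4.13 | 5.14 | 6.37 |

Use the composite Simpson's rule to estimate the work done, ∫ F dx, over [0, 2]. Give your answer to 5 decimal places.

8.40500

h = 0.5, n = 4.
(h/3)·[y₀ + 4y₁ + 2y₂ + 4y₃ + y₄] = 0.166667·(50.43) = 8.40500.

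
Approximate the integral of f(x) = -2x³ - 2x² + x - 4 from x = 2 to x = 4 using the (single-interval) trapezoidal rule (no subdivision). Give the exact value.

-186

T = (b−a)/2 · [f(2) + f(4)] = 1·[(-26) + (-160)] = -186.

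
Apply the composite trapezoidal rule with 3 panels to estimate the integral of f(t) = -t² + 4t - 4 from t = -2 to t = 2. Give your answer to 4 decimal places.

h = (2 − (-2))/3 = 1.333333.
Nodes t₀,…,t₃ = -2, -0.666667, 0.666667, 2.
f(t) = -t² + 4t - 4: f₀=-16, f₁=-7.111111, f₂=-1.777778, f₃=0.
(h/2)·[f₀ + 2f₁ + 2f₂ + f₃] = 0.666667·(-33.777778) = -22.5185.

-22.5185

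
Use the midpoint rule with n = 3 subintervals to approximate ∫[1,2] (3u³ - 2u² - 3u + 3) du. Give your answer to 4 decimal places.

4.9769

h = (2 − 1)/3 = 0.333333.
Midpoints m₁,…,m₃ = 1.166667, 1.5, 1.833333.
f(m₁)=1.541667, f(m₂)=4.125, f(m₃)=9.263889.
h·[f(m₁) + f(m₂) + f(m₃)] = 0.333333·(14.930556) = 4.9769.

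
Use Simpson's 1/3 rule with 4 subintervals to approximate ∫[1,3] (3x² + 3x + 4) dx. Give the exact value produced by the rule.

h = (3 − 1)/4 = 0.5.
Nodes x₀,…,x₄ = 1, 1.5, 2, 2.5, 3.
f(x) = 3x² + 3x + 4: f₀=10, f₁=15.25, f₂=22, f₃=30.25, f₄=40.
(h/3)·[f₀ + 4f₁ + 2f₂ + 4f₃ + f₄] = 0.166667·(276) = 46.

46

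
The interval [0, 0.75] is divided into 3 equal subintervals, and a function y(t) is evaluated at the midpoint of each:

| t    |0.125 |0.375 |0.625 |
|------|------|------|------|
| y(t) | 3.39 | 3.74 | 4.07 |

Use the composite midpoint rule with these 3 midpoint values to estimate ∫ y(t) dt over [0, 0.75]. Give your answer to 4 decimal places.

h = 0.25, n = 3.
h·[y(m₁) + y(m₂) + y(m₃)] = 0.25·(11.20) = 2.8000.

2.8000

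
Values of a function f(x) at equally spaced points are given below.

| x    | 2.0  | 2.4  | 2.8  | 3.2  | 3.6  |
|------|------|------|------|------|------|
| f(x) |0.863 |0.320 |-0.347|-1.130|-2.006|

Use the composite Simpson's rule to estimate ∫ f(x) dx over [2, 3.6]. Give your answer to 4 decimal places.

-0.6769

h = 0.4, n = 4.
(h/3)·[y₀ + 4y₁ + 2y₂ + 4y₃ + y₄] = 0.133333·(-5.077) = -0.6769.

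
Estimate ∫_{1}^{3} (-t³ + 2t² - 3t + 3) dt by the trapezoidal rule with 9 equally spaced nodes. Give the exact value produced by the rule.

h = (3 − 1)/8 = 0.25.
Nodes t₀,…,t₈ = 1, 1.25, 1.5, 1.75, 2, 2.25, 2.5, 2.75, 3.
f(t) = -t³ + 2t² - 3t + 3: f₀=1, f₁=0.421875, f₂=-0.375, f₃=-1.484375, f₄=-3, f₅=-5.015625, f₆=-7.625, f₇=-10.921875, f₈=-15.
(h/2)·[f₀ + 2f₁ + 2f₂ + 2f₃ + 2f₄ + 2f₅ + 2f₆ + 2f₇ + f₈] = 0.125·(-70) = -8.75.

-8.75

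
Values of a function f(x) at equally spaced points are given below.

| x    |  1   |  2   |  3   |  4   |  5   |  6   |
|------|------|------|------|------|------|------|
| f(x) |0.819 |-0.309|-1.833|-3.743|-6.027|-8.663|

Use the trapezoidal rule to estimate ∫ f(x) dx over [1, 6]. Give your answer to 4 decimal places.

h = 1, n = 5.
(h/2)·[y₀ + 2y₁ + 2y₂ + 2y₃ + 2y₄ + y₅] = 0.5·(-31.668) = -15.8340.

-15.8340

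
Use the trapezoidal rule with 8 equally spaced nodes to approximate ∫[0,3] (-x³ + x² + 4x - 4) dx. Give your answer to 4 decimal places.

-5.5714

h = (3 − 0)/7 = 0.428571.
Nodes x₀,…,x₇ = 0, 0.428571, 0.857143, 1.285714, 1.714286, 2.142857, 2.571429, 3.
f(x) = -x³ + x² + 4x - 4: f₀=-4, f₁=-2.180758, f₂=-0.466472, f₃=0.670554, f₄=0.758017, f₅=-0.676385, f₆=-4.104956, f₇=-10.
(h/2)·[f₀ + 2f₁ + 2f₂ + 2f₃ + 2f₄ + 2f₅ + 2f₆ + f₇] = 0.214286·(-26) = -5.5714.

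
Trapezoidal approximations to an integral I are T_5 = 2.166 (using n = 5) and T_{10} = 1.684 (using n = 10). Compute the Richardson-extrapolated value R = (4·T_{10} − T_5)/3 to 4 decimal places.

1.5233

R = (4·T_{10} − T_5) / 3 = (4·1.684 − 2.166)/3 = (4.570)/3 = 1.5233.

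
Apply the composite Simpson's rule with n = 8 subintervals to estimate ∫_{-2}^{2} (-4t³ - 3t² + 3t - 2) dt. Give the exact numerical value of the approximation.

h = (2 − (-2))/8 = 0.5.
Nodes t₀,…,t₈ = -2, -1.5, -1, -0.5, 0, 0.5, 1, 1.5, 2.
f(t) = -4t³ - 3t² + 3t - 2: f₀=12, f₁=0.25, f₂=-4, f₃=-3.75, f₄=-2, f₅=-1.75, f₆=-6, f₇=-17.75, f₈=-40.
(h/3)·[f₀ + 4f₁ + 2f₂ + 4f₃ + 2f₄ + 4f₅ + 2f₆ + 4f₇ + f₈] = 0.166667·(-144) = -24.

-24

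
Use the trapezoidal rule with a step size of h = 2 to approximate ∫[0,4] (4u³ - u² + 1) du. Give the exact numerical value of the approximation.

300

h = (4 − 0)/2 = 2.
Nodes u₀,…,u₂ = 0, 2, 4.
f(u) = 4u³ - u² + 1: f₀=1, f₁=29, f₂=241.
(h/2)·[f₀ + 2f₁ + f₂] = 1·(300) = 300.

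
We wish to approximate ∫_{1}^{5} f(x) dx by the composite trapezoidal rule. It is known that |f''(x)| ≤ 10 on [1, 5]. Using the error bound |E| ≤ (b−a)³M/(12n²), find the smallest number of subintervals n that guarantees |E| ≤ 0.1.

24

Need 640/(12n²) ≤ 0.1.
n² ≥ 640/(12·0.1) = 533.333 ⇒ n ≥ 23.0940, so the smallest n is 24.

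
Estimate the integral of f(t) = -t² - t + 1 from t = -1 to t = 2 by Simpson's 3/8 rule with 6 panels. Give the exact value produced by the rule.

h = (2 − (-1))/6 = 0.5.
Nodes t₀,…,t₆ = -1, -0.5, 0, 0.5, 1, 1.5, 2.
f(t) = -t² - t + 1: f₀=1, f₁=1.25, f₂=1, f₃=0.25, f₄=-1, f₅=-2.75, f₆=-5.
(3h/8)·[f₀ + 3f₁ + 3f₂ + 2f₃ + 3f₄ + 3f₅ + f₆] = 0.1875·(-8) = -1.5.

-1.5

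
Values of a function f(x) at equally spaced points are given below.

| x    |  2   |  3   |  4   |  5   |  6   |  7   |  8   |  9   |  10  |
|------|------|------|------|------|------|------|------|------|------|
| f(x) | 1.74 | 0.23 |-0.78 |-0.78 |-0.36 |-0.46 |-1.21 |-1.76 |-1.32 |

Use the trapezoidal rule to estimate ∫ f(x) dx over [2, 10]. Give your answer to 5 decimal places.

h = 1, n = 8.
(h/2)·[y₀ + 2y₁ + 2y₂ + 2y₃ + 2y₄ + 2y₅ + 2y₆ + 2y₇ + y₈] = 0.5·(-9.82) = -4.91000.

-4.91000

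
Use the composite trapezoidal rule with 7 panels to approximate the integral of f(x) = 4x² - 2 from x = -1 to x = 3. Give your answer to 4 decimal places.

30.2041

h = (3 − (-1))/7 = 0.571429.
Nodes x₀,…,x₇ = -1, -0.428571, 0.142857, 0.714286, 1.285714, 1.857143, 2.428571, 3.
f(x) = 4x² - 2: f₀=2, f₁=-1.265306, f₂=-1.918367, f₃=0.040816, f₄=4.612245, f₅=11.795918, f₆=21.591837, f₇=34.
(h/2)·[f₀ + 2f₁ + 2f₂ + 2f₃ + 2f₄ + 2f₅ + 2f₆ + f₇] = 0.285714·(105.714286) = 30.2041.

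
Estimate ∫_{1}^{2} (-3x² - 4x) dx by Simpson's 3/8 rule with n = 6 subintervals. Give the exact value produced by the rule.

-13

h = (2 − 1)/6 = 0.166667.
Nodes x₀,…,x₆ = 1, 1.166667, 1.333333, 1.5, 1.666667, 1.833333, 2.
f(x) = -3x² - 4x: f₀=-7, f₁=-8.75, f₂=-10.666667, f₃=-12.75, f₄=-15, f₅=-17.416667, f₆=-20.
(3h/8)·[f₀ + 3f₁ + 3f₂ + 2f₃ + 3f₄ + 3f₅ + f₆] = 0.0625·(-208) = -13.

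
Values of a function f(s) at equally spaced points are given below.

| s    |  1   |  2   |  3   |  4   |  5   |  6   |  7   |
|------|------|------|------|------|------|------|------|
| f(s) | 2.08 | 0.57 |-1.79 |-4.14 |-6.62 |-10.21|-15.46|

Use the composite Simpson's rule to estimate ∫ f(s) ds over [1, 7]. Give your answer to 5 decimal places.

-28.44000

h = 1, n = 6.
(h/3)·[y₀ + 4y₁ + 2y₂ + 4y₃ + 2y₄ + 4y₅ + y₆] = 0.333333·(-85.32) = -28.44000.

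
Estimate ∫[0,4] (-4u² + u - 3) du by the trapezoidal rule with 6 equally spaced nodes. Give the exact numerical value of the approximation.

h = (4 − 0)/5 = 0.8.
Nodes u₀,…,u₅ = 0, 0.8, 1.6, 2.4, 3.2, 4.
f(u) = -4u² + u - 3: f₀=-3, f₁=-4.76, f₂=-11.64, f₃=-23.64, f₄=-40.76, f₅=-63.
(h/2)·[f₀ + 2f₁ + 2f₂ + 2f₃ + 2f₄ + f₅] = 0.4·(-227.6) = -91.04.

-91.04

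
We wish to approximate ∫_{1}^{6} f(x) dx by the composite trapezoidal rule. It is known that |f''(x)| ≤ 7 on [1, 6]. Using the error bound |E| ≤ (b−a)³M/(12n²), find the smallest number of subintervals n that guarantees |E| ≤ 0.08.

31

Need 875/(12n²) ≤ 0.08.
n² ≥ 875/(12·0.08) = 911.458 ⇒ n ≥ 30.1904, so the smallest n is 31.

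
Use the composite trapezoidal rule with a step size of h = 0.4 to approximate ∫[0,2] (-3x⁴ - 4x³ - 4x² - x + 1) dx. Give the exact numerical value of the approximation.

-47.99488

h = (2 − 0)/5 = 0.4.
Nodes x₀,…,x₅ = 0, 0.4, 0.8, 1.2, 1.6, 2.
f(x) = -3x⁴ - 4x³ - 4x² - x + 1: f₀=1, f₁=-0.3728, f₂=-5.6368, f₃=-19.0928, f₄=-46.8848, f₅=-97.
(h/2)·[f₀ + 2f₁ + 2f₂ + 2f₃ + 2f₄ + f₅] = 0.2·(-239.9744) = -47.99488.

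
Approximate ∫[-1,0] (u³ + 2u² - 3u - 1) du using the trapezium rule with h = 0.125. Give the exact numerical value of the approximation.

h = (0 − (-1))/8 = 0.125.
Nodes u₀,…,u₈ = -1, -0.875, -0.75, -0.625, -0.5, -0.375, -0.25, -0.125, 0.
f(u) = u³ + 2u² - 3u - 1: f₀=3, f₁=2.486328125, f₂=1.953125, f₃=1.412109375, f₄=0.875, f₅=0.353515625, f₆=-0.140625, f₇=-0.595703125, f₈=-1.
(h/2)·[f₀ + 2f₁ + 2f₂ + 2f₃ + 2f₄ + 2f₅ + 2f₆ + 2f₇ + f₈] = 0.0625·(14.6875) = 0.91796875.

0.91796875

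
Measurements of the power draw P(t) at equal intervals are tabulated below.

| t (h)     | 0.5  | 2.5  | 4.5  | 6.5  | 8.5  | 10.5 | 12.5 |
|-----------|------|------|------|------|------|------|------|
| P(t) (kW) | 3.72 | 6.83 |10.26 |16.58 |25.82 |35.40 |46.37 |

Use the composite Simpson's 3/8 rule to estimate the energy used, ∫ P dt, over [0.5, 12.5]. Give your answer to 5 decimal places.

h = 2, n = 6.
(3h/8)·[y₀ + 3y₁ + 3y₂ + 2y₃ + 3y₄ + 3y₅ + y₆] = 0.75·(318.18) = 238.63500.

238.63500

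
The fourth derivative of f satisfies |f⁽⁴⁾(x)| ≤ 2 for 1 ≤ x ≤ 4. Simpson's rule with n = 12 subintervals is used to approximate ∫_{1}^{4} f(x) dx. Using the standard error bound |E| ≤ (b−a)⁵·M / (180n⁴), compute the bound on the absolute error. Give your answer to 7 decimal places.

|E| ≤ (3)⁵·2 / (180·12⁴) = 486/3732480 = 0.0001302.

0.0001302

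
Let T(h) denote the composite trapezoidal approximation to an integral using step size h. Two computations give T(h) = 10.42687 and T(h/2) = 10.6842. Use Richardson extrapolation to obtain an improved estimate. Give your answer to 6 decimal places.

R = (4·T(h/2) − T(h)) / 3 = (4·10.6842 − 10.42687)/3 = (32.30993)/3 = 10.769977.

10.769977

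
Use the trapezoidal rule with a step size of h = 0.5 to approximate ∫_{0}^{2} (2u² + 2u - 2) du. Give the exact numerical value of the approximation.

5.5

h = (2 − 0)/4 = 0.5.
Nodes u₀,…,u₄ = 0, 0.5, 1, 1.5, 2.
f(u) = 2u² + 2u - 2: f₀=-2, f₁=-0.5, f₂=2, f₃=5.5, f₄=10.
(h/2)·[f₀ + 2f₁ + 2f₂ + 2f₃ + f₄] = 0.25·(22) = 5.5.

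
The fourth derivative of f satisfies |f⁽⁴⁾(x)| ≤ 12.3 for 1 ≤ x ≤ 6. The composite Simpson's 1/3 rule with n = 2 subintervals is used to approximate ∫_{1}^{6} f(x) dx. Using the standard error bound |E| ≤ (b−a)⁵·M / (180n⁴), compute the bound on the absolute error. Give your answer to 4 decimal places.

13.3464

|E| ≤ (5)⁵·12.3 / (180·2⁴) = 38437.5/2880 = 13.3464.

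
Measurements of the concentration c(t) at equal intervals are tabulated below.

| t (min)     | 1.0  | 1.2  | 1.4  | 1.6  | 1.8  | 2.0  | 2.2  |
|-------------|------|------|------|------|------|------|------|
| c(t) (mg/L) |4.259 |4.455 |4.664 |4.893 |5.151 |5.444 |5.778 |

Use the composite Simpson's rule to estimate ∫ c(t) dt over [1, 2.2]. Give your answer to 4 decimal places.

h = 0.2, n = 6.
(h/3)·[y₀ + 4y₁ + 2y₂ + 4y₃ + 2y₄ + 4y₅ + y₆] = 0.066667·(88.835) = 5.9223.

5.9223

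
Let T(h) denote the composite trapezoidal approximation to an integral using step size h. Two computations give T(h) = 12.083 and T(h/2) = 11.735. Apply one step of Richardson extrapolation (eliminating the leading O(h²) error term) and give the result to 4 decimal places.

11.6190

R = (4·T(h/2) − T(h)) / 3 = (4·11.735 − 12.083)/3 = (34.857)/3 = 11.6190.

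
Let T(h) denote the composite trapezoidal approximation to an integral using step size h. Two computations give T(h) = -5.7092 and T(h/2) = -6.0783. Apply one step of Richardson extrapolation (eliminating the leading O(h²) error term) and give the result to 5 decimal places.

R = (4·T(h/2) − T(h)) / 3 = (4·(-6.0783) − (-5.7092))/3 = (-18.6040)/3 = -6.20133.

-6.20133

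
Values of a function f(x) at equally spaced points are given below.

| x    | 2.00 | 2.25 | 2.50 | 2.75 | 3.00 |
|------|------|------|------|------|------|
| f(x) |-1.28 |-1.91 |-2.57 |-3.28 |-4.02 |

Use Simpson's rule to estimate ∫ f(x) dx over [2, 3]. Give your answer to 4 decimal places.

h = 0.25, n = 4.
(h/3)·[y₀ + 4y₁ + 2y₂ + 4y₃ + y₄] = 0.083333·(-31.20) = -2.6000.

-2.6000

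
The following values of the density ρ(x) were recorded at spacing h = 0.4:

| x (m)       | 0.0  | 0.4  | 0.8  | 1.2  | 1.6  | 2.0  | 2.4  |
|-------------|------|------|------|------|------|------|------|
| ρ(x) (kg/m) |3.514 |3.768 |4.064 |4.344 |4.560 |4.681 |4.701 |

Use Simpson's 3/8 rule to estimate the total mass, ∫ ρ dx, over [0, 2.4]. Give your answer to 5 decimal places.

h = 0.4, n = 6.
(3h/8)·[y₀ + 3y₁ + 3y₂ + 2y₃ + 3y₄ + 3y₅ + y₆] = 0.15·(68.122) = 10.21830.

10.21830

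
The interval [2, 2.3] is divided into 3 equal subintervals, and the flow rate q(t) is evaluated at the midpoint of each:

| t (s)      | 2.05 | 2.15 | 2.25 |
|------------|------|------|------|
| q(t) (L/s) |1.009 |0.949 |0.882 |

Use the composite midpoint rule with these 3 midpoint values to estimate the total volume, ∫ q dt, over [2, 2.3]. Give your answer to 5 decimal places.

h = 0.1, n = 3.
h·[y(m₁) + y(m₂) + y(m₃)] = 0.1·(2.840) = 0.28400.

0.28400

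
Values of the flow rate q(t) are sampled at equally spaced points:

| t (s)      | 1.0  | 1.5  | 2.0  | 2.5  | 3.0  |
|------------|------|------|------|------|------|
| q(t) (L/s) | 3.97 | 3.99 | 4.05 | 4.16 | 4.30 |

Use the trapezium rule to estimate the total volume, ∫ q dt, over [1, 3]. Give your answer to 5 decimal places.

8.16750

h = 0.5, n = 4.
(h/2)·[y₀ + 2y₁ + 2y₂ + 2y₃ + y₄] = 0.25·(32.67) = 8.16750.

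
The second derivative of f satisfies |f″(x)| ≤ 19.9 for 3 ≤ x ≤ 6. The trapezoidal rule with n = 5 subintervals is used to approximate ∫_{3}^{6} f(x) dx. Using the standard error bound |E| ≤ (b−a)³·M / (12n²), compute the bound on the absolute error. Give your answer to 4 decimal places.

1.7910

|E| ≤ (3)³·19.9 / (12·5²) = 537.3/300 = 1.7910.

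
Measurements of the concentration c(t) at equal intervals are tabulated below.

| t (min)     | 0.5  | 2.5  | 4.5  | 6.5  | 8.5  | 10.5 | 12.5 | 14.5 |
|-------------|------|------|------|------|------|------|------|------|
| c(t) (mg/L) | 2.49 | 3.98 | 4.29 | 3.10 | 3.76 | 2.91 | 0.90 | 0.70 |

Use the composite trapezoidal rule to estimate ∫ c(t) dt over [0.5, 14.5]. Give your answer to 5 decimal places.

41.07000

h = 2, n = 7.
(h/2)·[y₀ + 2y₁ + 2y₂ + 2y₃ + 2y₄ + 2y₅ + 2y₆ + y₇] = 1·(41.07) = 41.07000.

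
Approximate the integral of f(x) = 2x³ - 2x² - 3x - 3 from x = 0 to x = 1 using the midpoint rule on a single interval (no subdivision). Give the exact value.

-4.75

M = (b−a)·f(0.5) = 1·(-4.75) = -4.75.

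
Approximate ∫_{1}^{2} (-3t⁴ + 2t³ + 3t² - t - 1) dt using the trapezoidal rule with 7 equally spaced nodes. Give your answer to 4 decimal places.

h = (2 − 1)/6 = 0.166667.
Nodes t₀,…,t₆ = 1, 1.166667, 1.333333, 1.5, 1.666667, 1.833333, 2.
f(t) = -3t⁴ + 2t³ + 3t² - t - 1: f₀=0, f₁=-0.465278, f₂=-1.740741, f₃=-4.1875, f₄=-8.222222, f₅=-14.317130, f₆=-23.
(h/2)·[f₀ + 2f₁ + 2f₂ + 2f₃ + 2f₄ + 2f₅ + f₆] = 0.083333·(-80.865741) = -6.7388.

-6.7388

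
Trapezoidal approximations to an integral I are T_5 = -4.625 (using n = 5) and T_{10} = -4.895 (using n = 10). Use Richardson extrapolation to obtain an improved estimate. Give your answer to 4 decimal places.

-4.9850

R = (4·T_{10} − T_5) / 3 = (4·(-4.895) − (-4.625))/3 = (-14.955)/3 = -4.9850.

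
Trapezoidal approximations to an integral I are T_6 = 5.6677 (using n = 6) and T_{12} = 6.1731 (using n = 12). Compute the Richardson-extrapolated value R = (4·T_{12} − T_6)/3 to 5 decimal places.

R = (4·T_{12} − T_6) / 3 = (4·6.1731 − 5.6677)/3 = (19.0247)/3 = 6.34157.

6.34157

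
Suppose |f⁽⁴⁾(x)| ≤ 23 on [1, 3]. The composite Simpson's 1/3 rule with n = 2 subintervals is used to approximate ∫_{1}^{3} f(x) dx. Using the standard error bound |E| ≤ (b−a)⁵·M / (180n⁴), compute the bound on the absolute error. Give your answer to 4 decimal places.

0.2556

|E| ≤ (2)⁵·23 / (180·2⁴) = 736/2880 = 0.2556.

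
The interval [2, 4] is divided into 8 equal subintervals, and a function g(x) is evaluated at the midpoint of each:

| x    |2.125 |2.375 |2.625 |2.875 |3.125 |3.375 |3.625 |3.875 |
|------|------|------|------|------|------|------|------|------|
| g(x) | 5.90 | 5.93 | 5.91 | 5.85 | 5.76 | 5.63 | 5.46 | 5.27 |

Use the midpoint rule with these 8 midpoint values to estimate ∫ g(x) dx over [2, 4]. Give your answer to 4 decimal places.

h = 0.25, n = 8.
h·[y(m₁) + y(m₂) + y(m₃) + y(m₄) + y(m₅) + y(m₆) + y(m₇) + y(m₈)] = 0.25·(45.71) = 11.4275.

11.4275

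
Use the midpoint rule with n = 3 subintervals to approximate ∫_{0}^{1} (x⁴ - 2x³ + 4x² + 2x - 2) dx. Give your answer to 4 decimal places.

0.0059

h = (1 − 0)/3 = 0.333333.
Midpoints m₁,…,m₃ = 0.166667, 0.5, 0.833333.
f(m₁)=-1.564043, f(m₂)=-0.1875, f(m₃)=1.769290.
h·[f(m₁) + f(m₂) + f(m₃)] = 0.333333·(0.017747) = 0.0059.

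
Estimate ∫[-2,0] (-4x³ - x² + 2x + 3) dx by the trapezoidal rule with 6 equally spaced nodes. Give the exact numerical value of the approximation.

15.92

h = (0 − (-2))/5 = 0.4.
Nodes x₀,…,x₅ = -2, -1.6, -1.2, -0.8, -0.4, 0.
f(x) = -4x³ - x² + 2x + 3: f₀=27, f₁=13.624, f₂=6.072, f₃=2.808, f₄=2.296, f₅=3.
(h/2)·[f₀ + 2f₁ + 2f₂ + 2f₃ + 2f₄ + f₅] = 0.2·(79.6) = 15.92.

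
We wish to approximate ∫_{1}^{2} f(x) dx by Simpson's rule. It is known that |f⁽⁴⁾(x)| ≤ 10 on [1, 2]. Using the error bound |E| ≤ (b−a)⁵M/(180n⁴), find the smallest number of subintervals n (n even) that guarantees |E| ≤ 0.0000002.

24

Need 10/(180n⁴) ≤ 0.0000002.
n⁴ ≥ 10/(180·0.0000002) = 277778 ⇒ n ≥ 22.9575, so the smallest even n is 24. (n must be even for Simpson's rule.)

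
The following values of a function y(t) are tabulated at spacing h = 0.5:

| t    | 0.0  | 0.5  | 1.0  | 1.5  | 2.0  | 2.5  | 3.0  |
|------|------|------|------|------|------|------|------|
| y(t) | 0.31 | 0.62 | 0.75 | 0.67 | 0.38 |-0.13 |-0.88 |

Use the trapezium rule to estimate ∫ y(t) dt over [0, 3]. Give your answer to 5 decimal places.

h = 0.5, n = 6.
(h/2)·[y₀ + 2y₁ + 2y₂ + 2y₃ + 2y₄ + 2y₅ + y₆] = 0.25·(4.01) = 1.00250.

1.00250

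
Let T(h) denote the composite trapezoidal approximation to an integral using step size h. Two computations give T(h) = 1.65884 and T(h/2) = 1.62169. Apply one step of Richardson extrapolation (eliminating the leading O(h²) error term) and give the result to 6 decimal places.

R = (4·T(h/2) − T(h)) / 3 = (4·1.62169 − 1.65884)/3 = (4.82792)/3 = 1.609307.

1.609307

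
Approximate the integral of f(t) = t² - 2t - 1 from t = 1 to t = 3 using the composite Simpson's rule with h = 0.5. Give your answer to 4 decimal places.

h = (3 − 1)/4 = 0.5.
Nodes t₀,…,t₄ = 1, 1.5, 2, 2.5, 3.
f(t) = t² - 2t - 1: f₀=-2, f₁=-1.75, f₂=-1, f₃=0.25, f₄=2.
(h/3)·[f₀ + 4f₁ + 2f₂ + 4f₃ + f₄] = 0.166667·(-8) = -1.3333.

-1.3333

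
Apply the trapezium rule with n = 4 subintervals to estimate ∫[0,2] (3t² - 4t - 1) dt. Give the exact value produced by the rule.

-1.75

h = (2 − 0)/4 = 0.5.
Nodes t₀,…,t₄ = 0, 0.5, 1, 1.5, 2.
f(t) = 3t² - 4t - 1: f₀=-1, f₁=-2.25, f₂=-2, f₃=-0.25, f₄=3.
(h/2)·[f₀ + 2f₁ + 2f₂ + 2f₃ + f₄] = 0.25·(-7) = -1.75.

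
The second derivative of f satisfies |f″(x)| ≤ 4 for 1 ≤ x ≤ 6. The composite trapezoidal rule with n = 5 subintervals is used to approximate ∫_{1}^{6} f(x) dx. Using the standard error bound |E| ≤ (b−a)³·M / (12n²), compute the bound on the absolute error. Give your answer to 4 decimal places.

1.6667

|E| ≤ (5)³·4 / (12·5²) = 500/300 = 1.6667.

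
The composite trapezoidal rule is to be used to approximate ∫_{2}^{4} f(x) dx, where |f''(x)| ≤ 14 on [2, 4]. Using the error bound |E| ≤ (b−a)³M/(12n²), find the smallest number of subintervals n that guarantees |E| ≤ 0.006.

40

Need 112/(12n²) ≤ 0.006.
n² ≥ 112/(12·0.006) = 1555.56 ⇒ n ≥ 39.4405, so the smallest n is 40.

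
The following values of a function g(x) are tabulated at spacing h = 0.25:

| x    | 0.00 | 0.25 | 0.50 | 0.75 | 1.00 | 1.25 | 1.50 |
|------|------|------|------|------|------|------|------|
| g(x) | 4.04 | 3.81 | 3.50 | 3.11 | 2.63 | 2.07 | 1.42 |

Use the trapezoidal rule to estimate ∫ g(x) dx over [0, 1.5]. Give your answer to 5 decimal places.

h = 0.25, n = 6.
(h/2)·[y₀ + 2y₁ + 2y₂ + 2y₃ + 2y₄ + 2y₅ + y₆] = 0.125·(35.70) = 4.46250.

4.46250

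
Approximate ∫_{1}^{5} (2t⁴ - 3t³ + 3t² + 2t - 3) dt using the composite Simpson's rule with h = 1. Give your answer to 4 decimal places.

918.6667

h = (5 − 1)/4 = 1.
Nodes t₀,…,t₄ = 1, 2, 3, 4, 5.
f(t) = 2t⁴ - 3t³ + 3t² + 2t - 3: f₀=1, f₁=21, f₂=111, f₃=373, f₄=957.
(h/3)·[f₀ + 4f₁ + 2f₂ + 4f₃ + f₄] = 0.333333·(2756) = 918.6667.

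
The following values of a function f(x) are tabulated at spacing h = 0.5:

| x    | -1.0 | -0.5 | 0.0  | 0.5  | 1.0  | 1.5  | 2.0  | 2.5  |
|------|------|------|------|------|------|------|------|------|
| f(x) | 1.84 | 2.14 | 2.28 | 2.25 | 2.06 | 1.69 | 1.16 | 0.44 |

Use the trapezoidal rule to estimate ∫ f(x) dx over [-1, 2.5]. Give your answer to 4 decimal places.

6.3600

h = 0.5, n = 7.
(h/2)·[y₀ + 2y₁ + 2y₂ + 2y₃ + 2y₄ + 2y₅ + 2y₆ + y₇] = 0.25·(25.44) = 6.3600.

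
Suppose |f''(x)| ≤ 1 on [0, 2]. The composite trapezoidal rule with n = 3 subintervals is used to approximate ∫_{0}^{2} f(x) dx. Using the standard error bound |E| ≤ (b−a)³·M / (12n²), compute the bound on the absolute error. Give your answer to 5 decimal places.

|E| ≤ (2)³·1 / (12·3²) = 8/108 = 0.07407.

0.07407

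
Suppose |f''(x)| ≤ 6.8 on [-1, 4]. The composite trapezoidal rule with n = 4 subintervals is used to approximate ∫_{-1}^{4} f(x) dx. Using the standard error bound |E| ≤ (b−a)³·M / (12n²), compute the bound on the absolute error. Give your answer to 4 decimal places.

4.4271

|E| ≤ (5)³·6.8 / (12·4²) = 850/192 = 4.4271.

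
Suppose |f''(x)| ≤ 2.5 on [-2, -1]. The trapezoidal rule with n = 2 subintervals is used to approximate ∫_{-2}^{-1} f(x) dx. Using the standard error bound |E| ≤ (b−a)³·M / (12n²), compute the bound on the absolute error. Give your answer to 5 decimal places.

|E| ≤ (1)³·2.5 / (12·2²) = 2.5/48 = 0.05208.

0.05208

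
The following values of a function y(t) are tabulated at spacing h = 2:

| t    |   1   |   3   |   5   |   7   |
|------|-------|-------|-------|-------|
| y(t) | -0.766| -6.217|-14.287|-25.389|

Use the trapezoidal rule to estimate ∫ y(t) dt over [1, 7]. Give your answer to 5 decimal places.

-67.16300

h = 2, n = 3.
(h/2)·[y₀ + 2y₁ + 2y₂ + y₃] = 1·(-67.163) = -67.16300.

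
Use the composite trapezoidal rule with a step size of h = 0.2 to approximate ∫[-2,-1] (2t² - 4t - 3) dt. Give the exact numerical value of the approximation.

7.68

h = (-1 − (-2))/5 = 0.2.
Nodes t₀,…,t₅ = -2, -1.8, -1.6, -1.4, -1.2, -1.
f(t) = 2t² - 4t - 3: f₀=13, f₁=10.68, f₂=8.52, f₃=6.52, f₄=4.68, f₅=3.
(h/2)·[f₀ + 2f₁ + 2f₂ + 2f₃ + 2f₄ + f₅] = 0.1·(76.8) = 7.68.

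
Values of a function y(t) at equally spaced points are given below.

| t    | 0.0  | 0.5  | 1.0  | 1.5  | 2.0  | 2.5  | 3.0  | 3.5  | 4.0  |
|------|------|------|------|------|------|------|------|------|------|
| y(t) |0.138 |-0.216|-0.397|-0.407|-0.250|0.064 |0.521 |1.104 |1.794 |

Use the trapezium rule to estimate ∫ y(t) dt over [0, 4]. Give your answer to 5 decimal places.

h = 0.5, n = 8.
(h/2)·[y₀ + 2y₁ + 2y₂ + 2y₃ + 2y₄ + 2y₅ + 2y₆ + 2y₇ + y₈] = 0.25·(2.770) = 0.69250.

0.69250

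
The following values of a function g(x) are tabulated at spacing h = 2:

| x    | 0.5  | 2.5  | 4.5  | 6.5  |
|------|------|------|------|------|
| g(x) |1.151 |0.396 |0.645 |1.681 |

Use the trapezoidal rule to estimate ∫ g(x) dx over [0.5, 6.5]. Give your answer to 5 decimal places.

h = 2, n = 3.
(h/2)·[y₀ + 2y₁ + 2y₂ + y₃] = 1·(4.914) = 4.91400.

4.91400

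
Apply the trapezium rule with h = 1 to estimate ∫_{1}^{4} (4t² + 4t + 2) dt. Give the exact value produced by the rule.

h = (4 − 1)/3 = 1.
Nodes t₀,…,t₃ = 1, 2, 3, 4.
f(t) = 4t² + 4t + 2: f₀=10, f₁=26, f₂=50, f₃=82.
(h/2)·[f₀ + 2f₁ + 2f₂ + f₃] = 0.5·(244) = 122.

122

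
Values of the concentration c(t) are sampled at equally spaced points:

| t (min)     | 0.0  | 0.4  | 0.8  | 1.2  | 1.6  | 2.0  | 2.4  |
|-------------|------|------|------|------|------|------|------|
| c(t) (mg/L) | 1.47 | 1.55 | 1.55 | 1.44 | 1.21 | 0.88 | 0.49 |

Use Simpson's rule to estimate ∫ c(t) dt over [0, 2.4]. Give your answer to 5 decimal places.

3.06133

h = 0.4, n = 6.
(h/3)·[y₀ + 4y₁ + 2y₂ + 4y₃ + 2y₄ + 4y₅ + y₆] = 0.133333·(22.96) = 3.06133.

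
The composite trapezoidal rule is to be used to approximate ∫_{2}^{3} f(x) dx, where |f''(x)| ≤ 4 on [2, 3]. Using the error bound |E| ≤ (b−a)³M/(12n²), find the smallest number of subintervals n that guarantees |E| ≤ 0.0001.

Need 4/(12n²) ≤ 0.0001.
n² ≥ 4/(12·0.0001) = 3333.33 ⇒ n ≥ 57.7350, so the smallest n is 58.

58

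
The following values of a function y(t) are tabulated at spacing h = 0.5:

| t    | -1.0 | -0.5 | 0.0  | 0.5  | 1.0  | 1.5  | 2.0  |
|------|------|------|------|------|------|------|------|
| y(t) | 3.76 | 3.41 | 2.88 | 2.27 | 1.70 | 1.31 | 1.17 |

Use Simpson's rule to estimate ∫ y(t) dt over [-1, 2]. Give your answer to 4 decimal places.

h = 0.5, n = 6.
(h/3)·[y₀ + 4y₁ + 2y₂ + 4y₃ + 2y₄ + 4y₅ + y₆] = 0.166667·(42.05) = 7.0083.

7.0083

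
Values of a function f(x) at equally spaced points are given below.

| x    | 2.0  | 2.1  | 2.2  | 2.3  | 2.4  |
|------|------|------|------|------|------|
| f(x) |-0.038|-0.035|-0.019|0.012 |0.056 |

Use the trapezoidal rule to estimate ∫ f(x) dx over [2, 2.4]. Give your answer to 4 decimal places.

h = 0.1, n = 4.
(h/2)·[y₀ + 2y₁ + 2y₂ + 2y₃ + y₄] = 0.05·(-0.066) = -0.0033.

-0.0033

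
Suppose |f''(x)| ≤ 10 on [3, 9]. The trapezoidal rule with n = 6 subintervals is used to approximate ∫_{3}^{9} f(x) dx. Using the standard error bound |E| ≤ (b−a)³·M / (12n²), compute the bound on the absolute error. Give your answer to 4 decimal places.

|E| ≤ (6)³·10 / (12·6²) = 2160/432 = 5.0000.

5.0000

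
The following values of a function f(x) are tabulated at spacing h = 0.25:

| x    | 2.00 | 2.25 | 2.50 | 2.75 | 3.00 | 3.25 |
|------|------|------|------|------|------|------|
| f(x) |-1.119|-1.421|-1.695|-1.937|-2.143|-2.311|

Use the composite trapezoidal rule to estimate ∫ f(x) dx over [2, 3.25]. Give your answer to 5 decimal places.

-2.22775

h = 0.25, n = 5.
(h/2)·[y₀ + 2y₁ + 2y₂ + 2y₃ + 2y₄ + y₅] = 0.125·(-17.822) = -2.22775.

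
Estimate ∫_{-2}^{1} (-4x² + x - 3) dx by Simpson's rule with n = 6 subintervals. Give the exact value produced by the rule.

h = (1 − (-2))/6 = 0.5.
Nodes x₀,…,x₆ = -2, -1.5, -1, -0.5, 0, 0.5, 1.
f(x) = -4x² + x - 3: f₀=-21, f₁=-13.5, f₂=-8, f₃=-4.5, f₄=-3, f₅=-3.5, f₆=-6.
(h/3)·[f₀ + 4f₁ + 2f₂ + 4f₃ + 2f₄ + 4f₅ + f₆] = 0.166667·(-135) = -22.5.

-22.5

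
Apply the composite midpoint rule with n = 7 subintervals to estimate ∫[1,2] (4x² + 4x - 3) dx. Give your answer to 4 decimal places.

h = (2 − 1)/7 = 0.142857.
Midpoints m₁,…,m₇ = 1.071429, 1.214286, 1.357143, 1.5, 1.642857, 1.785714, 1.928571.
f(m₁)=5.877551, f(m₂)=7.755102, f(m₃)=9.795918, f(m₄)=12, f(m₅)=14.367347, f(m₆)=16.897959, f(m₇)=19.591837.
h·[f(m₁) + f(m₂) + f(m₃) + f(m₄) + f(m₅) + f(m₆) + f(m₇)] = 0.142857·(86.285714) = 12.3265.

12.3265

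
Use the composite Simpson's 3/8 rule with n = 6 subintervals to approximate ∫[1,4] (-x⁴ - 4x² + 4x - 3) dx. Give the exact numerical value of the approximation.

h = (4 − 1)/6 = 0.5.
Nodes x₀,…,x₆ = 1, 1.5, 2, 2.5, 3, 3.5, 4.
f(x) = -x⁴ - 4x² + 4x - 3: f₀=-4, f₁=-11.0625, f₂=-27, f₃=-57.0625, f₄=-108, f₅=-188.0625, f₆=-307.
(3h/8)·[f₀ + 3f₁ + 3f₂ + 2f₃ + 3f₄ + 3f₅ + f₆] = 0.1875·(-1427.5) = -267.65625.

-267.65625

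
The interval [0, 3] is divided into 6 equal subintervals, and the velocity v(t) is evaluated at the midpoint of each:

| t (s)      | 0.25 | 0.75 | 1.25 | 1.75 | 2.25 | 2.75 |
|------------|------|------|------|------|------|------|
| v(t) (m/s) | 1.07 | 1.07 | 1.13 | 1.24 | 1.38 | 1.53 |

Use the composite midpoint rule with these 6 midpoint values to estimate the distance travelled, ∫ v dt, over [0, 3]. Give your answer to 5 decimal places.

h = 0.5, n = 6.
h·[y(m₁) + y(m₂) + y(m₃) + y(m₄) + y(m₅) + y(m₆)] = 0.5·(7.42) = 3.71000.

3.71000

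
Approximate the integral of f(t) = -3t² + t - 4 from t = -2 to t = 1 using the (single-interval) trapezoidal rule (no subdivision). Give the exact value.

T = (b−a)/2 · [f(-2) + f(1)] = 1.5·[(-18) + (-6)] = -36.

-36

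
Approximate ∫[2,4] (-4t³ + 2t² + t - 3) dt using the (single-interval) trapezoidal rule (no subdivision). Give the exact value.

-248

T = (b−a)/2 · [f(2) + f(4)] = 1·[(-25) + (-223)] = -248.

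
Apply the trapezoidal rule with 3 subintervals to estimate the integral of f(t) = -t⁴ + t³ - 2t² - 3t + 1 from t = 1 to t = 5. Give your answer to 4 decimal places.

-648.2305

h = (5 − 1)/3 = 1.333333.
Nodes t₀,…,t₃ = 1, 2.333333, 3.666667, 5.
f(t) = -t⁴ + t³ - 2t² - 3t + 1: f₀=-4, f₁=-33.827160, f₂=-168.345679, f₃=-564.
(h/2)·[f₀ + 2f₁ + 2f₂ + f₃] = 0.666667·(-972.345679) = -648.2305.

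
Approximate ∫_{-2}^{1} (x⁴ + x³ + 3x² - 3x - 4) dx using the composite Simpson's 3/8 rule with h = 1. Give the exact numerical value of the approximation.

5.25

h = (1 − (-2))/3 = 1.
Nodes x₀,…,x₃ = -2, -1, 0, 1.
f(x) = x⁴ + x³ + 3x² - 3x - 4: f₀=22, f₁=2, f₂=-4, f₃=-2.
(3h/8)·[f₀ + 3f₁ + 3f₂ + f₃] = 0.375·(14) = 5.25.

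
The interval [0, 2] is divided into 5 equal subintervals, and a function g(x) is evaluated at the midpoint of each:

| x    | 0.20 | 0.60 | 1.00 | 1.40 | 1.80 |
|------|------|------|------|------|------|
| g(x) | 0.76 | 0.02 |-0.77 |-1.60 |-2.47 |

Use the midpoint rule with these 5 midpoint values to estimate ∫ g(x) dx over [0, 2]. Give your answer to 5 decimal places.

-1.62400

h = 0.4, n = 5.
h·[y(m₁) + y(m₂) + y(m₃) + y(m₄) + y(m₅)] = 0.4·(-4.06) = -1.62400.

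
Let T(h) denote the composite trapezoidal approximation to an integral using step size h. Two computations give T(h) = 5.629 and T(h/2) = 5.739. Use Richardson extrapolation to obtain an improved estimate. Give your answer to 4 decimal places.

5.7757

R = (4·T(h/2) − T(h)) / 3 = (4·5.739 − 5.629)/3 = (17.327)/3 = 5.7757.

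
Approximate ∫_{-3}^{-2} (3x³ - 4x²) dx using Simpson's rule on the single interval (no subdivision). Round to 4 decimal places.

-74.0833

S = (b−a)/6 · [f(-3) + 4f(-2.5) + f(-2)] = 0.166667·[(-117) + 4·(-71.875) + (-40)] = -74.0833.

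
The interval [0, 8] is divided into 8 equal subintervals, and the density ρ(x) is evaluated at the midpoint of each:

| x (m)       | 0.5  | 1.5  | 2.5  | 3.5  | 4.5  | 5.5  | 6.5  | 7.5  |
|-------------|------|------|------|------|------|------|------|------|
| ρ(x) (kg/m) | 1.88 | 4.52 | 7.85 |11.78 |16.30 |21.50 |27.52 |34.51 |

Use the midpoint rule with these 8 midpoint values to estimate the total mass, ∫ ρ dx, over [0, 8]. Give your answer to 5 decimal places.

h = 1, n = 8.
h·[y(m₁) + y(m₂) + y(m₃) + y(m₄) + y(m₅) + y(m₆) + y(m₇) + y(m₈)] = 1·(125.86) = 125.86000.

125.86000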